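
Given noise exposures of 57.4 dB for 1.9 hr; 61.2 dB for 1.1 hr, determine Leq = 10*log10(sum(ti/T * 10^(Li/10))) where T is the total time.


T_total = 1.9 + 1.1 = 3.0 hr
(1.9/3.0) * 10^(57.4/10) = 348043
(1.1/3.0) * 10^(61.2/10) = 483361
Sum = 348043 + 483361 = 831404
Leq = 10*log10(831404) = 59.198 dB


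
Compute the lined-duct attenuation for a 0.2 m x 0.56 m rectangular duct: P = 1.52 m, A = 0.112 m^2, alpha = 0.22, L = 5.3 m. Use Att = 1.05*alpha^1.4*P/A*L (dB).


alpha^1.4 = 0.22^1.4 = 0.120058
Attenuation rate = 1.05 * alpha^1.4 * P / A
= 1.05 * 0.120058 * 1.52 / 0.112 = 1.71083 dB/m
Total Att = 1.71083 * 5.3 = 9.0674 dB


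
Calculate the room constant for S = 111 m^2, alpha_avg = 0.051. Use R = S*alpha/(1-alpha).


R = 111 * 0.051 / (1 - 0.051) = 5.9652 m^2


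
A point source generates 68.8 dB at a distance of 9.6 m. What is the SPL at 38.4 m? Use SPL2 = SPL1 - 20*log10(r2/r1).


r2/r1 = 38.4/9.6 = 4
Correction = 20*log10(4) = 12.0412 dB
SPL2 = 68.8 - 12.0412 = 56.759 dB


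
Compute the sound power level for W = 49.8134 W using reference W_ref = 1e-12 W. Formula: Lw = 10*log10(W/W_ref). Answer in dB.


W / W_ref = 49.8134 / 1e-12 = 4.98134e+13
Lw = 10 * log10(4.98134e+13) = 136.97 dB


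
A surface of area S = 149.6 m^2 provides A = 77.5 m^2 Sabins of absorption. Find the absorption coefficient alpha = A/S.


Absorption coefficient = absorbed power / incident power
alpha = A / S = 77.5 / 149.6 = 0.51805


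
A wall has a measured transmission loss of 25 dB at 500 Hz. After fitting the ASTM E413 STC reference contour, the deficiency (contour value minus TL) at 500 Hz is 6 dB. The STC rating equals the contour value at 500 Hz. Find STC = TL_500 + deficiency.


By ASTM E413, STC = value of the fitted reference contour at 500 Hz.
Contour value at 500 Hz = TL_500 + deficiency = 25 + 6 = 31
STC = 31


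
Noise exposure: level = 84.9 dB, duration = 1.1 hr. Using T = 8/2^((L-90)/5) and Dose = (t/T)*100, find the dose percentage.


T_allowed = 8 / 2^((84.9 - 90)/5) = 16.2234 hr
Dose = 1.1 / 16.2234 * 100 = 6.7803 %


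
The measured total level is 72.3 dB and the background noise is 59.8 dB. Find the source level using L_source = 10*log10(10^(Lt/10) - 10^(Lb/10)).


10^(72.3/10) = 1.69824e+07
10^(59.8/10) = 954993
Difference = 1.69824e+07 - 954993 = 1.60274e+07
L_source = 10*log10(1.60274e+07) = 72.049 dB


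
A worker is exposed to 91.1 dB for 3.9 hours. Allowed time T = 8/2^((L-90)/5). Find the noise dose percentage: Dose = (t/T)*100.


T_allowed = 8 / 2^((91.1 - 90)/5) = 6.86852 hr
Dose = 3.9 / 6.86852 * 100 = 56.781 %


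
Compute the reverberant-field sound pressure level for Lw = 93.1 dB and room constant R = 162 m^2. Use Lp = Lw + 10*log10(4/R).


4/R = 4/162 = 0.0246914
Lp = 93.1 + 10*log10(0.0246914) = 77.025 dB


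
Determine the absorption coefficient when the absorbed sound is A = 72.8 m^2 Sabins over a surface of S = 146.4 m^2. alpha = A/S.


Absorption coefficient = absorbed power / incident power
alpha = A / S = 72.8 / 146.4 = 0.49727


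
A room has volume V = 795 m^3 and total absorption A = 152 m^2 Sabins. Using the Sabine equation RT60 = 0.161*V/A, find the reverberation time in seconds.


RT60 = 0.161 * 795 / 152 = 0.84207 s


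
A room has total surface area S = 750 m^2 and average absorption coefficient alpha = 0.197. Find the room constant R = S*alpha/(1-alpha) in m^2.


R = 750 * 0.197 / (1 - 0.197) = 184 m^2


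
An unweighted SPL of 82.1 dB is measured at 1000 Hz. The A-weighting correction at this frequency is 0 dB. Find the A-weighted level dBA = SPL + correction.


A-weighting table: 1000 Hz -> 0 dB correction
SPL_A = SPL + correction = 82.1 + (0) = 82.1 dBA


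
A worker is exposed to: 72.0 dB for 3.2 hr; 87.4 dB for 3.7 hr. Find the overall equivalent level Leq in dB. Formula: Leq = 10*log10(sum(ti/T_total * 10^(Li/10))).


T_total = 3.2 + 3.7 = 6.9 hr
(3.2/6.9) * 10^(72.0/10) = 7.35023e+06
(3.7/6.9) * 10^(87.4/10) = 2.94681e+08
Sum = 7.35023e+06 + 2.94681e+08 = 3.02031e+08
Leq = 10*log10(3.02031e+08) = 84.801 dB


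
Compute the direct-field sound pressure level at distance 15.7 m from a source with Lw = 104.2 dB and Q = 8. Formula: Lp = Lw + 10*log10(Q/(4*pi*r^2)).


4*pi*r^2 = 4*pi*15.7^2 = 3097.48 m^2
Q / (4*pi*r^2) = 8 / 3097.48 = 0.00258274
Lp = 104.2 + 10*log10(0.00258274) = 78.321 dB


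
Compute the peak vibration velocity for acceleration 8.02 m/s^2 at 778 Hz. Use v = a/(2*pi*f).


omega = 2*pi*f = 2*pi*778 = 4888.32 rad/s
v = a / omega = 8.02 / 4888.32 = 0.0016406 m/s


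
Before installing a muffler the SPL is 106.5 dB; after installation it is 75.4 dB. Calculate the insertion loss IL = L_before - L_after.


Insertion loss = SPL without muffler - SPL with muffler
IL = 106.5 - 75.4 = 31.1 dB


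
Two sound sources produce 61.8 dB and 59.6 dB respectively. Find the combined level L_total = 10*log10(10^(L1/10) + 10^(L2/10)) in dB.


10^(61.8/10) = 1.51356e+06
10^(59.6/10) = 912011
Sum = 1.51356e+06 + 912011 = 2.42557e+06
L_total = 10*log10(2.42557e+06) = 63.848 dB


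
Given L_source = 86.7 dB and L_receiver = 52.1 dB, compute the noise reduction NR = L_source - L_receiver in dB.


NR = L_source - L_receiver (difference between source and receiving room levels)
NR = 86.7 - 52.1 = 34.6 dB


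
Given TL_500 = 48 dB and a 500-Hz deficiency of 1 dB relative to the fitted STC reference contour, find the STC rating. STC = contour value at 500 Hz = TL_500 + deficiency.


By ASTM E413, STC = value of the fitted reference contour at 500 Hz.
Contour value at 500 Hz = TL_500 + deficiency = 48 + 1 = 49
STC = 49


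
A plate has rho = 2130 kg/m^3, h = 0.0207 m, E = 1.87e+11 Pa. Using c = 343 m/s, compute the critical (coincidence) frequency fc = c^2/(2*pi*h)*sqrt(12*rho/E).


12*rho/E = 12*2130/1.87e+11 = 1.36684e-07
sqrt(12*rho/E) = sqrt(1.36684e-07) = 0.000369708
c^2/(2*pi*h) = 343^2/(2*pi*0.0207) = 904561
fc = 904561 * 0.000369708 = 334.42 Hz


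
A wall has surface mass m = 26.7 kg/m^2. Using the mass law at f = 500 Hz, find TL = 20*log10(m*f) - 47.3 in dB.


m * f = 26.7 * 500 = 13350
20*log10(13350) = 82.5096 dB
TL = 82.5096 - 47.3 = 35.21 dB


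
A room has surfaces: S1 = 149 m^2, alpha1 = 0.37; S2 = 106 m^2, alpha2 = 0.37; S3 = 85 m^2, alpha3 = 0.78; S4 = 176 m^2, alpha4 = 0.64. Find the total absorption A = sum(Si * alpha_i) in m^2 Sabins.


149 * 0.37 = 55.13
106 * 0.37 = 39.22
85 * 0.78 = 66.3
176 * 0.64 = 112.64
A_total = 55.13 + 39.22 + 66.3 + 112.64 = 273.29 m^2


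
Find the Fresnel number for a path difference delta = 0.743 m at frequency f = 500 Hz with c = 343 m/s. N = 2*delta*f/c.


N = 2*delta*f/c = 2*delta/lambda, where lambda = c/f
lambda = 343 / 500 = 0.686 m
N = 2 * 0.743 / 0.686 = 2.1662


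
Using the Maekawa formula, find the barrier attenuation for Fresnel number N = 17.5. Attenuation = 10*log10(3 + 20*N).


3 + 20*N = 3 + 20*17.5 = 353
Att = 10*log10(353) = 25.478 dB


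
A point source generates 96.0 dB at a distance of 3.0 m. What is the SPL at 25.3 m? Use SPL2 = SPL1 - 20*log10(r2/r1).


r2/r1 = 25.3/3.0 = 8.43333
Correction = 20*log10(8.43333) = 18.52 dB
SPL2 = 96.0 - 18.52 = 77.48 dB


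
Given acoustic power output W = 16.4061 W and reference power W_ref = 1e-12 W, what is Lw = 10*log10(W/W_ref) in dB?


W / W_ref = 16.4061 / 1e-12 = 1.64061e+13
Lw = 10 * log10(1.64061e+13) = 132.15 dB


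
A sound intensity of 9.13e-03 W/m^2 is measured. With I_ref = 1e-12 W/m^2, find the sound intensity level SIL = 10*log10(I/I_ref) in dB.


I / I_ref = 9.13e-03 / 1e-12 = 9.13e+09
SIL = 10 * log10(9.13e+09) = 99.605 dB


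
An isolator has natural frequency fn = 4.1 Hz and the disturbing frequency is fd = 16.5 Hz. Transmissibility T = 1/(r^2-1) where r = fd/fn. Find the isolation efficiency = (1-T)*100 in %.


r = 16.5 / 4.1 = 4.02439
r^2 - 1 = 4.02439^2 - 1 = 15.1957
T = 1/15.1957 = 0.0658081
Efficiency = (1 - 0.0658081)*100 = 93.419 %


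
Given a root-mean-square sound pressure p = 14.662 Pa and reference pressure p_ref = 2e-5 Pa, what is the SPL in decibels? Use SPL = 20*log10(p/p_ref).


p / p_ref = 14.662 / 2e-5 = 733100
SPL = 20 * log10(733100) = 117.3 dB


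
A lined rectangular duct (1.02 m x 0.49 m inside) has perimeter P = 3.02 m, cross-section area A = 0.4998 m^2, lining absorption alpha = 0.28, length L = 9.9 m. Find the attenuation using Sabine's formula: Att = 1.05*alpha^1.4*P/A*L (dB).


alpha^1.4 = 0.28^1.4 = 0.168276
Attenuation rate = 1.05 * alpha^1.4 * P / A
= 1.05 * 0.168276 * 3.02 / 0.4998 = 1.06763 dB/m
Total Att = 1.06763 * 9.9 = 10.57 dB


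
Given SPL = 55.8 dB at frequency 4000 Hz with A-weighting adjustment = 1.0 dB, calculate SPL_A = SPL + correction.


A-weighting table: 4000 Hz -> 1.0 dB correction
SPL_A = SPL + correction = 55.8 + (1.0) = 56.8 dBA


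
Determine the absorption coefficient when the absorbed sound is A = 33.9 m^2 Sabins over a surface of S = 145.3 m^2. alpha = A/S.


Absorption coefficient = absorbed power / incident power
alpha = A / S = 33.9 / 145.3 = 0.23331


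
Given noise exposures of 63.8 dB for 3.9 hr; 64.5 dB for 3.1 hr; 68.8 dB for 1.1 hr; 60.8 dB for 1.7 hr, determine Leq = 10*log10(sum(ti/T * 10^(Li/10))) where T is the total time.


T_total = 3.9 + 3.1 + 1.1 + 1.7 = 9.8 hr
(3.9/9.8) * 10^(63.8/10) = 954638
(3.1/9.8) * 10^(64.5/10) = 891529
(1.1/9.8) * 10^(68.8/10) = 851465
(1.7/9.8) * 10^(60.8/10) = 208556
Sum = 954638 + 891529 + 851465 + 208556 = 2.90619e+06
Leq = 10*log10(2.90619e+06) = 64.633 dB


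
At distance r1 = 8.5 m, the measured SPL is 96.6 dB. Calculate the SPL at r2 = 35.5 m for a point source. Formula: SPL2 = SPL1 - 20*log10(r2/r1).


r2/r1 = 35.5/8.5 = 4.17647
Correction = 20*log10(4.17647) = 12.4162 dB
SPL2 = 96.6 - 12.4162 = 84.184 dB


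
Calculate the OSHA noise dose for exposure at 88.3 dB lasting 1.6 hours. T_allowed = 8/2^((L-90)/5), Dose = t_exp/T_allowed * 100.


T_allowed = 8 / 2^((88.3 - 90)/5) = 10.1261 hr
Dose = 1.6 / 10.1261 * 100 = 15.801 %


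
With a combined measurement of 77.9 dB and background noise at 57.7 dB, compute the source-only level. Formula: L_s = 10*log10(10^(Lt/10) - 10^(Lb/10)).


10^(77.9/10) = 6.16595e+07
10^(57.7/10) = 588844
Difference = 6.16595e+07 - 588844 = 6.10707e+07
L_source = 10*log10(6.10707e+07) = 77.858 dB


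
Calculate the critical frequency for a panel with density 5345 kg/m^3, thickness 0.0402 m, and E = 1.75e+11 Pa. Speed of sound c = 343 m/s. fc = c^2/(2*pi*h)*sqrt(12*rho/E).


12*rho/E = 12*5345/1.75e+11 = 3.66514e-07
sqrt(12*rho/E) = sqrt(3.66514e-07) = 0.000605404
c^2/(2*pi*h) = 343^2/(2*pi*0.0402) = 465782
fc = 465782 * 0.000605404 = 281.99 Hz


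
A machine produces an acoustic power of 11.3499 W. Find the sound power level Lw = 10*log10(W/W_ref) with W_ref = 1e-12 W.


W / W_ref = 11.3499 / 1e-12 = 1.13499e+13
Lw = 10 * log10(1.13499e+13) = 130.55 dB


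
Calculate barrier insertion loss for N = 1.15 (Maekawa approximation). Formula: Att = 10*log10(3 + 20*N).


3 + 20*N = 3 + 20*1.15 = 26
Att = 10*log10(26) = 14.15 dB


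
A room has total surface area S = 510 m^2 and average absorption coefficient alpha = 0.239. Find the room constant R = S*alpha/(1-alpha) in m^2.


R = 510 * 0.239 / (1 - 0.239) = 160.17 m^2


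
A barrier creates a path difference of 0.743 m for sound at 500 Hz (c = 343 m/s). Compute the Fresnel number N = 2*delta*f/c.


N = 2*delta*f/c = 2*delta/lambda, where lambda = c/f
lambda = 343 / 500 = 0.686 m
N = 2 * 0.743 / 0.686 = 2.1662


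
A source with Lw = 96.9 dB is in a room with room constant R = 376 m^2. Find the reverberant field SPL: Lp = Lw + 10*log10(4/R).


4/R = 4/376 = 0.0106383
Lp = 96.9 + 10*log10(0.0106383) = 77.169 dB


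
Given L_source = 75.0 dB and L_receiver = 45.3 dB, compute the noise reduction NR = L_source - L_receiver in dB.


NR = L_source - L_receiver (difference between source and receiving room levels)
NR = 75.0 - 45.3 = 29.7 dB


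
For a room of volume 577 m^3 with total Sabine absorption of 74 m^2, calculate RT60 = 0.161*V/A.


RT60 = 0.161 * 577 / 74 = 1.2554 s


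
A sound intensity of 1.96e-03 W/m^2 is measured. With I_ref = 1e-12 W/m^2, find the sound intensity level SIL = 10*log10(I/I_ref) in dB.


I / I_ref = 1.96e-03 / 1e-12 = 1.96e+09
SIL = 10 * log10(1.96e+09) = 92.923 dB


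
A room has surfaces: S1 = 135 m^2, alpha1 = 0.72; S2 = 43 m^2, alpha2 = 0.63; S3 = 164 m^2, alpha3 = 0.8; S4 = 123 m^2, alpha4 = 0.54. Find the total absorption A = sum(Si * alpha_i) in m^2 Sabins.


135 * 0.72 = 97.2
43 * 0.63 = 27.09
164 * 0.8 = 131.2
123 * 0.54 = 66.42
A_total = 97.2 + 27.09 + 131.2 + 66.42 = 321.91 m^2


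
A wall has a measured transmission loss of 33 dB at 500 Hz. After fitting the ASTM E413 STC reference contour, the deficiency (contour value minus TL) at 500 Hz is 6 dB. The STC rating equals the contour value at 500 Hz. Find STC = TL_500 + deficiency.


By ASTM E413, STC = value of the fitted reference contour at 500 Hz.
Contour value at 500 Hz = TL_500 + deficiency = 33 + 6 = 39
STC = 39


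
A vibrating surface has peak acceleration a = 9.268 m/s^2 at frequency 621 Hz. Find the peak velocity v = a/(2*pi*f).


omega = 2*pi*f = 2*pi*621 = 3901.86 rad/s
v = a / omega = 9.268 / 3901.86 = 0.0023753 m/s


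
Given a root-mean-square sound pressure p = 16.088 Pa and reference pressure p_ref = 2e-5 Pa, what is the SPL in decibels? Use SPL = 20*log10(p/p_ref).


p / p_ref = 16.088 / 2e-5 = 804400
SPL = 20 * log10(804400) = 118.11 dB


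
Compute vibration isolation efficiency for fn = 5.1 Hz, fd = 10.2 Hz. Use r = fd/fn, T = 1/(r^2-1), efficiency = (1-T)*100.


r = 10.2 / 5.1 = 2
r^2 - 1 = 2^2 - 1 = 3
T = 1/3 = 0.333333
Efficiency = (1 - 0.333333)*100 = 66.667 %


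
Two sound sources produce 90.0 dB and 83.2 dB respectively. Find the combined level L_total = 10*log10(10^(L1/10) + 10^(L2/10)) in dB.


10^(90.0/10) = 1e+09
10^(83.2/10) = 2.0893e+08
Sum = 1e+09 + 2.0893e+08 = 1.20893e+09
L_total = 10*log10(1.20893e+09) = 90.824 dB


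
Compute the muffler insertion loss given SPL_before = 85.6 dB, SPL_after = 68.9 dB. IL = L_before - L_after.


Insertion loss = SPL without muffler - SPL with muffler
IL = 85.6 - 68.9 = 16.7 dB


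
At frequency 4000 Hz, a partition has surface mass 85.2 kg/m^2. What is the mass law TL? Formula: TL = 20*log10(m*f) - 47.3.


m * f = 85.2 * 4000 = 340800
20*log10(340800) = 110.65 dB
TL = 110.65 - 47.3 = 63.35 dB


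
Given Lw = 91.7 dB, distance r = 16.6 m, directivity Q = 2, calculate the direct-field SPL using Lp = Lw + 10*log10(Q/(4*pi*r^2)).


4*pi*r^2 = 4*pi*16.6^2 = 3462.79 m^2
Q / (4*pi*r^2) = 2 / 3462.79 = 0.000577569
Lp = 91.7 + 10*log10(0.000577569) = 59.316 dB


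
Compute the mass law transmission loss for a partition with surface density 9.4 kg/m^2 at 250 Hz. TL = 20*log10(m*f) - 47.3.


m * f = 9.4 * 250 = 2350
20*log10(2350) = 67.4214 dB
TL = 67.4214 - 47.3 = 20.121 dB


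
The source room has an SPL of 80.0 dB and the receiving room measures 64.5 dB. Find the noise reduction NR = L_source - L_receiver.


NR = L_source - L_receiver (difference between source and receiving room levels)
NR = 80.0 - 64.5 = 15.5 dB


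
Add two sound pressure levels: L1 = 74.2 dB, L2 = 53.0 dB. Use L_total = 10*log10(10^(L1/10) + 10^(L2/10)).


10^(74.2/10) = 2.63027e+07
10^(53.0/10) = 199526
Sum = 2.63027e+07 + 199526 = 2.65022e+07
L_total = 10*log10(2.65022e+07) = 74.233 dB


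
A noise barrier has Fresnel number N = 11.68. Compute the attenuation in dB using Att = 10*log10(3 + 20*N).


3 + 20*N = 3 + 20*11.68 = 236.6
Att = 10*log10(236.6) = 23.74 dB


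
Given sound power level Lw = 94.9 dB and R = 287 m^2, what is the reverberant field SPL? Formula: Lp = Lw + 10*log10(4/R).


4/R = 4/287 = 0.0139373
Lp = 94.9 + 10*log10(0.0139373) = 76.342 dB


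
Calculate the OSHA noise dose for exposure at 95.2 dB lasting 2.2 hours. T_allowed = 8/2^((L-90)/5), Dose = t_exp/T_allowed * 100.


T_allowed = 8 / 2^((95.2 - 90)/5) = 3.89062 hr
Dose = 2.2 / 3.89062 * 100 = 56.546 %


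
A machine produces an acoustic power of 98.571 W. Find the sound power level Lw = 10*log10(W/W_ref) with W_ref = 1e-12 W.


W / W_ref = 98.571 / 1e-12 = 9.8571e+13
Lw = 10 * log10(9.8571e+13) = 139.94 dB


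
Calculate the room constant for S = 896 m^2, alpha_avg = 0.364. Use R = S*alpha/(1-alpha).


R = 896 * 0.364 / (1 - 0.364) = 512.81 m^2


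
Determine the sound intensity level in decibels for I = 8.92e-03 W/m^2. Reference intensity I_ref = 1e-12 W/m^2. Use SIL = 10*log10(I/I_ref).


I / I_ref = 8.92e-03 / 1e-12 = 8.92e+09
SIL = 10 * log10(8.92e+09) = 99.504 dB


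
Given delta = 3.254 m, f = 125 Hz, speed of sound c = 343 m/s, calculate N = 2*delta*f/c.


N = 2*delta*f/c = 2*delta/lambda, where lambda = c/f
lambda = 343 / 125 = 2.744 m
N = 2 * 3.254 / 2.744 = 2.3717


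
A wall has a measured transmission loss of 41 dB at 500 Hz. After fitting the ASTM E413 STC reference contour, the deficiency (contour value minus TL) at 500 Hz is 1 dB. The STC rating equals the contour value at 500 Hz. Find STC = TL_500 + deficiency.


By ASTM E413, STC = value of the fitted reference contour at 500 Hz.
Contour value at 500 Hz = TL_500 + deficiency = 41 + 1 = 42
STC = 42


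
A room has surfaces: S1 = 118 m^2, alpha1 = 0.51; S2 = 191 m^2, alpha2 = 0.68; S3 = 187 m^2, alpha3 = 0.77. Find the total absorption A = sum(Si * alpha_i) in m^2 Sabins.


118 * 0.51 = 60.18
191 * 0.68 = 129.88
187 * 0.77 = 143.99
A_total = 60.18 + 129.88 + 143.99 = 334.05 m^2


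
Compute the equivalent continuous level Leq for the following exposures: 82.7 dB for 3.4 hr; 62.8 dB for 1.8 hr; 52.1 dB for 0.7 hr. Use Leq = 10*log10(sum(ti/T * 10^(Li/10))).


T_total = 3.4 + 1.8 + 0.7 = 5.9 hr
(3.4/5.9) * 10^(82.7/10) = 1.07307e+08
(1.8/5.9) * 10^(62.8/10) = 581327
(0.7/5.9) * 10^(52.1/10) = 19241.8
Sum = 1.07307e+08 + 581327 + 19241.8 = 1.07908e+08
Leq = 10*log10(1.07908e+08) = 80.331 dB


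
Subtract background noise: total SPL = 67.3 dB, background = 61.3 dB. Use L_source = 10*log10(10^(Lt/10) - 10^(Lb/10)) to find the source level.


10^(67.3/10) = 5.37032e+06
10^(61.3/10) = 1.34896e+06
Difference = 5.37032e+06 - 1.34896e+06 = 4.02136e+06
L_source = 10*log10(4.02136e+06) = 66.044 dB


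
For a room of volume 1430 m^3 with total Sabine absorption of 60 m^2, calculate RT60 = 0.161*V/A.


RT60 = 0.161 * 1430 / 60 = 3.8372 s


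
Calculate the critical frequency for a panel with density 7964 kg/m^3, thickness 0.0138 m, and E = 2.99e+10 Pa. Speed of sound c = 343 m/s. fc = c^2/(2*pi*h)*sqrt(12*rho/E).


12*rho/E = 12*7964/2.99e+10 = 3.19625e-06
sqrt(12*rho/E) = sqrt(3.19625e-06) = 0.00178781
c^2/(2*pi*h) = 343^2/(2*pi*0.0138) = 1.35684e+06
fc = 1.35684e+06 * 0.00178781 = 2425.8 Hz


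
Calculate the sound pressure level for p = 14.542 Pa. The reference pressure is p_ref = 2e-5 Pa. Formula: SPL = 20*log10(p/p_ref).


p / p_ref = 14.542 / 2e-5 = 727100
SPL = 20 * log10(727100) = 117.23 dB


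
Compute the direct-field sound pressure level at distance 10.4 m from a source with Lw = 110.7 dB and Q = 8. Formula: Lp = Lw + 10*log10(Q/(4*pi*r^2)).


4*pi*r^2 = 4*pi*10.4^2 = 1359.18 m^2
Q / (4*pi*r^2) = 8 / 1359.18 = 0.0058859
Lp = 110.7 + 10*log10(0.0058859) = 88.398 dB


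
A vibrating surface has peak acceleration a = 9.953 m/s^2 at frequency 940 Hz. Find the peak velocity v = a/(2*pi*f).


omega = 2*pi*f = 2*pi*940 = 5906.19 rad/s
v = a / omega = 9.953 / 5906.19 = 0.0016852 m/s


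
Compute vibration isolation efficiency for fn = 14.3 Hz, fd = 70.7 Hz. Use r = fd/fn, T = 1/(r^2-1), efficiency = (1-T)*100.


r = 70.7 / 14.3 = 4.94406
r^2 - 1 = 4.94406^2 - 1 = 23.4437
T = 1/23.4437 = 0.0426554
Efficiency = (1 - 0.0426554)*100 = 95.734 %


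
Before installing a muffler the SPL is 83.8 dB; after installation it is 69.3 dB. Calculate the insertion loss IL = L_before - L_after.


Insertion loss = SPL without muffler - SPL with muffler
IL = 83.8 - 69.3 = 14.5 dB


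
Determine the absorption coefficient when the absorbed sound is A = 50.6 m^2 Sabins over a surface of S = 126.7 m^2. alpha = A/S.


Absorption coefficient = absorbed power / incident power
alpha = A / S = 50.6 / 126.7 = 0.39937


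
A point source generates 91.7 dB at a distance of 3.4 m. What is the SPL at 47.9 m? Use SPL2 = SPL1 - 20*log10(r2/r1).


r2/r1 = 47.9/3.4 = 14.0882
Correction = 20*log10(14.0882) = 22.9771 dB
SPL2 = 91.7 - 22.9771 = 68.723 dB


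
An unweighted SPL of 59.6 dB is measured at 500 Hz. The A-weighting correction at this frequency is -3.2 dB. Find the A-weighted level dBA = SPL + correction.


A-weighting table: 500 Hz -> -3.2 dB correction
SPL_A = SPL + correction = 59.6 + (-3.2) = 56.4 dBA


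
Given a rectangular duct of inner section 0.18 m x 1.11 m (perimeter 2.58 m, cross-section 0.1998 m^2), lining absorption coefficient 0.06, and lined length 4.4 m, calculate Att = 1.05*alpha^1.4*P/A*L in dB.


alpha^1.4 = 0.06^1.4 = 0.0194721
Attenuation rate = 1.05 * alpha^1.4 * P / A
= 1.05 * 0.0194721 * 2.58 / 0.1998 = 0.264014 dB/m
Total Att = 0.264014 * 4.4 = 1.1617 dB


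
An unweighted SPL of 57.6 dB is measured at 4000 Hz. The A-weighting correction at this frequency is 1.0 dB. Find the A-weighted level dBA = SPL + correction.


A-weighting table: 4000 Hz -> 1.0 dB correction
SPL_A = SPL + correction = 57.6 + (1.0) = 58.6 dBA


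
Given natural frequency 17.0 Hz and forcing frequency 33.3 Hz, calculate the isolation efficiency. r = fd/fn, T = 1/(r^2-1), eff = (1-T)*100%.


r = 33.3 / 17.0 = 1.95882
r^2 - 1 = 1.95882^2 - 1 = 2.83698
T = 1/2.83698 = 0.352488
Efficiency = (1 - 0.352488)*100 = 64.751 %


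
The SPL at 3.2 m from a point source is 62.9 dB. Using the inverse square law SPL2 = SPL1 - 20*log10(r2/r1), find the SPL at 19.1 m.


r2/r1 = 19.1/3.2 = 5.96875
Correction = 20*log10(5.96875) = 15.5177 dB
SPL2 = 62.9 - 15.5177 = 47.382 dB


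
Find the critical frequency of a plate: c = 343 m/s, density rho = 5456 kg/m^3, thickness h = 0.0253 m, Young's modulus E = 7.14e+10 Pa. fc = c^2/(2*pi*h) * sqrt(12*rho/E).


12*rho/E = 12*5456/7.14e+10 = 9.16975e-07
sqrt(12*rho/E) = sqrt(9.16975e-07) = 0.000957588
c^2/(2*pi*h) = 343^2/(2*pi*0.0253) = 740096
fc = 740096 * 0.000957588 = 708.71 Hz


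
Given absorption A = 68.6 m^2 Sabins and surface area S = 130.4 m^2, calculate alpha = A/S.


Absorption coefficient = absorbed power / incident power
alpha = A / S = 68.6 / 130.4 = 0.52607


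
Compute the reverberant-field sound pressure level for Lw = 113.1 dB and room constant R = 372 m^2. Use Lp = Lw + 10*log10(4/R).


4/R = 4/372 = 0.0107527
Lp = 113.1 + 10*log10(0.0107527) = 93.415 dB


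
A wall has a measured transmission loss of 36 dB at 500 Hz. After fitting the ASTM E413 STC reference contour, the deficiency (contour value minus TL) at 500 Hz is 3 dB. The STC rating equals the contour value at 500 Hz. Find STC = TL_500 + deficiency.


By ASTM E413, STC = value of the fitted reference contour at 500 Hz.
Contour value at 500 Hz = TL_500 + deficiency = 36 + 3 = 39
STC = 39


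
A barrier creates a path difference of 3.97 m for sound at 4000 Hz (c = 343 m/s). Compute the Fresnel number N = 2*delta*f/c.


N = 2*delta*f/c = 2*delta/lambda, where lambda = c/f
lambda = 343 / 4000 = 0.08575 m
N = 2 * 3.97 / 0.08575 = 92.595


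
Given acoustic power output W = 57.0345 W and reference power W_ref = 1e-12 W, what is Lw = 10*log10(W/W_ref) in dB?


W / W_ref = 57.0345 / 1e-12 = 5.70345e+13
Lw = 10 * log10(5.70345e+13) = 137.56 dB


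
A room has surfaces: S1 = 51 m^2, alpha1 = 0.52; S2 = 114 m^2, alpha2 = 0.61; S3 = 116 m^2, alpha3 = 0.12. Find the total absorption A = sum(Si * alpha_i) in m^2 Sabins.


51 * 0.52 = 26.52
114 * 0.61 = 69.54
116 * 0.12 = 13.92
A_total = 26.52 + 69.54 + 13.92 = 109.98 m^2


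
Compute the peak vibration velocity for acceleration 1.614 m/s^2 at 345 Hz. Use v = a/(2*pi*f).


omega = 2*pi*f = 2*pi*345 = 2167.7 rad/s
v = a / omega = 1.614 / 2167.7 = 0.00074457 m/s


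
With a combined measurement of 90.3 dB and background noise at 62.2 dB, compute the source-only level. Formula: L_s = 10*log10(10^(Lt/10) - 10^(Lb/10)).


10^(90.3/10) = 1.07152e+09
10^(62.2/10) = 1.65959e+06
Difference = 1.07152e+09 - 1.65959e+06 = 1.06986e+09
L_source = 10*log10(1.06986e+09) = 90.293 dB


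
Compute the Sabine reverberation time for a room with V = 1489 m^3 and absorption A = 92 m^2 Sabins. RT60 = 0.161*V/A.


RT60 = 0.161 * 1489 / 92 = 2.6058 s


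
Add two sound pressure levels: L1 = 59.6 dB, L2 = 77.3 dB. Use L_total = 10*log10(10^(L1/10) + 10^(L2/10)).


10^(59.6/10) = 912011
10^(77.3/10) = 5.37032e+07
Sum = 912011 + 5.37032e+07 = 5.46152e+07
L_total = 10*log10(5.46152e+07) = 77.373 dB


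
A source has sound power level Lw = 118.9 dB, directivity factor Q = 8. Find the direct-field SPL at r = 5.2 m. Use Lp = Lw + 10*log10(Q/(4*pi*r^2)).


4*pi*r^2 = 4*pi*5.2^2 = 339.795 m^2
Q / (4*pi*r^2) = 8 / 339.795 = 0.0235436
Lp = 118.9 + 10*log10(0.0235436) = 102.62 dB


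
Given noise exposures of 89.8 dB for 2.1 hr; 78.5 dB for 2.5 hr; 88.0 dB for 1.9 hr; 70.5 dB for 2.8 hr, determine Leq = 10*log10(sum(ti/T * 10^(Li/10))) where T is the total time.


T_total = 2.1 + 2.5 + 1.9 + 2.8 = 9.3 hr
(2.1/9.3) * 10^(89.8/10) = 2.15643e+08
(2.5/9.3) * 10^(78.5/10) = 1.90308e+07
(1.9/9.3) * 10^(88.0/10) = 1.28905e+08
(2.8/9.3) * 10^(70.5/10) = 3.37812e+06
Sum = 2.15643e+08 + 1.90308e+07 + 1.28905e+08 + 3.37812e+06 = 3.66957e+08
Leq = 10*log10(3.66957e+08) = 85.646 dB


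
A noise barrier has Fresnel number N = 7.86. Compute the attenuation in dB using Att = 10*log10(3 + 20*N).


3 + 20*N = 3 + 20*7.86 = 160.2
Att = 10*log10(160.2) = 22.047 dB


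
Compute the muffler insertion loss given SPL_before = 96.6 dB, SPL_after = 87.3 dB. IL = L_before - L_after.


Insertion loss = SPL without muffler - SPL with muffler
IL = 96.6 - 87.3 = 9.3 dB


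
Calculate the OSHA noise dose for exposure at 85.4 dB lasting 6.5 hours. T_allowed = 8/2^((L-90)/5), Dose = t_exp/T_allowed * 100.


T_allowed = 8 / 2^((85.4 - 90)/5) = 15.1369 hr
Dose = 6.5 / 15.1369 * 100 = 42.941 %


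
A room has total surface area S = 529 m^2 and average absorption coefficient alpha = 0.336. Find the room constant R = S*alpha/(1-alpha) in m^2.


R = 529 * 0.336 / (1 - 0.336) = 267.69 m^2


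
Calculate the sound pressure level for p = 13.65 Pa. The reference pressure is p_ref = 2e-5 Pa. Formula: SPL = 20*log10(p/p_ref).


p / p_ref = 13.65 / 2e-5 = 682500
SPL = 20 * log10(682500) = 116.68 dB


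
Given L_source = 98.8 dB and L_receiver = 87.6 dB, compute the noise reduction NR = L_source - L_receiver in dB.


NR = L_source - L_receiver (difference between source and receiving room levels)
NR = 98.8 - 87.6 = 11.2 dB


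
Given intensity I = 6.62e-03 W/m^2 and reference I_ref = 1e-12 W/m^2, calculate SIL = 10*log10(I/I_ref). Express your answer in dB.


I / I_ref = 6.62e-03 / 1e-12 = 6.62e+09
SIL = 10 * log10(6.62e+09) = 98.209 dB


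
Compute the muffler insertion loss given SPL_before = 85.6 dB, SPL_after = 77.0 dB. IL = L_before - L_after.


Insertion loss = SPL without muffler - SPL with muffler
IL = 85.6 - 77.0 = 8.6 dB


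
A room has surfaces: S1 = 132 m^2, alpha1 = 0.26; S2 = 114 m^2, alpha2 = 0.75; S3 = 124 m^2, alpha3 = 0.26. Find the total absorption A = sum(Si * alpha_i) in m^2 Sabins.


132 * 0.26 = 34.32
114 * 0.75 = 85.5
124 * 0.26 = 32.24
A_total = 34.32 + 85.5 + 32.24 = 152.06 m^2


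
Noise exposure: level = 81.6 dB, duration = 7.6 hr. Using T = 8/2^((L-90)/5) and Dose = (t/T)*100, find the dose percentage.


T_allowed = 8 / 2^((81.6 - 90)/5) = 25.6342 hr
Dose = 7.6 / 25.6342 * 100 = 29.648 %


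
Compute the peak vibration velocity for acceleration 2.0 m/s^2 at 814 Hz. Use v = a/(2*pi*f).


omega = 2*pi*f = 2*pi*814 = 5114.51 rad/s
v = a / omega = 2.0 / 5114.51 = 0.00039104 m/s


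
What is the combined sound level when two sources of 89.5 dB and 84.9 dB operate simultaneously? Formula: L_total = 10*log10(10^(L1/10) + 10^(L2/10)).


10^(89.5/10) = 8.91251e+08
10^(84.9/10) = 3.0903e+08
Sum = 8.91251e+08 + 3.0903e+08 = 1.20028e+09
L_total = 10*log10(1.20028e+09) = 90.793 dB


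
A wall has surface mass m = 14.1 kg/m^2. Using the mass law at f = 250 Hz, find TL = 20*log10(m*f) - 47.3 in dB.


m * f = 14.1 * 250 = 3525
20*log10(3525) = 70.9432 dB
TL = 70.9432 - 47.3 = 23.643 dB


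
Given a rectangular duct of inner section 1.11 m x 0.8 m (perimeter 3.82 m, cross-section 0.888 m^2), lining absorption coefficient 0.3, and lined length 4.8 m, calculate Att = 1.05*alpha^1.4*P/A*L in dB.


alpha^1.4 = 0.3^1.4 = 0.18534
Attenuation rate = 1.05 * alpha^1.4 * P / A
= 1.05 * 0.18534 * 3.82 / 0.888 = 0.837161 dB/m
Total Att = 0.837161 * 4.8 = 4.0184 dB


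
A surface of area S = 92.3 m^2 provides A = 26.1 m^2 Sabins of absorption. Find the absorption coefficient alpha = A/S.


Absorption coefficient = absorbed power / incident power
alpha = A / S = 26.1 / 92.3 = 0.28277


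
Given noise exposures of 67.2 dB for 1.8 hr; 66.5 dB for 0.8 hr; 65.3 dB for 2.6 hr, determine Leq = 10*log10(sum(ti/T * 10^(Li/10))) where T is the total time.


T_total = 1.8 + 0.8 + 2.6 = 5.2 hr
(1.8/5.2) * 10^(67.2/10) = 1.81664e+06
(0.8/5.2) * 10^(66.5/10) = 687206
(2.6/5.2) * 10^(65.3/10) = 1.69422e+06
Sum = 1.81664e+06 + 687206 + 1.69422e+06 = 4.19807e+06
Leq = 10*log10(4.19807e+06) = 66.23 dB


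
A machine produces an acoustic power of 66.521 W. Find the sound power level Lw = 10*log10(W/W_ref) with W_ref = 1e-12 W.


W / W_ref = 66.521 / 1e-12 = 6.6521e+13
Lw = 10 * log10(6.6521e+13) = 138.23 dB


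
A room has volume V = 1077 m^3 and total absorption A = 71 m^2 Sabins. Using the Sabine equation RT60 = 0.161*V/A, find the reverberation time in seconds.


RT60 = 0.161 * 1077 / 71 = 2.4422 s


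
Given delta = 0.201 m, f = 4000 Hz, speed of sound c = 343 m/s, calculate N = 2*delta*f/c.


N = 2*delta*f/c = 2*delta/lambda, where lambda = c/f
lambda = 343 / 4000 = 0.08575 m
N = 2 * 0.201 / 0.08575 = 4.688


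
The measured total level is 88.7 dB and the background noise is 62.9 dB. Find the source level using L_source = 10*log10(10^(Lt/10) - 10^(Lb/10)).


10^(88.7/10) = 7.4131e+08
10^(62.9/10) = 1.94984e+06
Difference = 7.4131e+08 - 1.94984e+06 = 7.3936e+08
L_source = 10*log10(7.3936e+08) = 88.689 dB


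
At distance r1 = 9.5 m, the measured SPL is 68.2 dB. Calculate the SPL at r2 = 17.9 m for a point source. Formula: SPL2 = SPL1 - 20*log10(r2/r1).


r2/r1 = 17.9/9.5 = 1.88421
Correction = 20*log10(1.88421) = 5.50259 dB
SPL2 = 68.2 - 5.50259 = 62.697 dB


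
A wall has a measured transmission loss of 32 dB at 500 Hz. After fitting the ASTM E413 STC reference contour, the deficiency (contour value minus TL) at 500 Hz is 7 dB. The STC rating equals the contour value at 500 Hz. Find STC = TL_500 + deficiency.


By ASTM E413, STC = value of the fitted reference contour at 500 Hz.
Contour value at 500 Hz = TL_500 + deficiency = 32 + 7 = 39
STC = 39


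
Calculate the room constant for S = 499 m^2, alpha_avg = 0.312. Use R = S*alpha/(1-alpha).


R = 499 * 0.312 / (1 - 0.312) = 226.29 m^2


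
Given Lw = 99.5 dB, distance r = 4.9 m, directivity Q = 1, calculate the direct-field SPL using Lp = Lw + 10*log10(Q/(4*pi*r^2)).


4*pi*r^2 = 4*pi*4.9^2 = 301.719 m^2
Q / (4*pi*r^2) = 1 / 301.719 = 0.00331434
Lp = 99.5 + 10*log10(0.00331434) = 74.704 dB


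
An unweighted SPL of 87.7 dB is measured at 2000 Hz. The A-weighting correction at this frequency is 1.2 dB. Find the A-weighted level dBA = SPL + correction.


A-weighting table: 2000 Hz -> 1.2 dB correction
SPL_A = SPL + correction = 87.7 + (1.2) = 88.9 dBA


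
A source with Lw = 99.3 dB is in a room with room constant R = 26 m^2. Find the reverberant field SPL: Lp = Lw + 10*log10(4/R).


4/R = 4/26 = 0.153846
Lp = 99.3 + 10*log10(0.153846) = 91.171 dB


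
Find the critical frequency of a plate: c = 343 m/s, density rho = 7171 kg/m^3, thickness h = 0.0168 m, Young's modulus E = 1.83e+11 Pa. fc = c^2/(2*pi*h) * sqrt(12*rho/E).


12*rho/E = 12*7171/1.83e+11 = 4.7023e-07
sqrt(12*rho/E) = sqrt(4.7023e-07) = 0.000685733
c^2/(2*pi*h) = 343^2/(2*pi*0.0168) = 1.11455e+06
fc = 1.11455e+06 * 0.000685733 = 764.28 Hz


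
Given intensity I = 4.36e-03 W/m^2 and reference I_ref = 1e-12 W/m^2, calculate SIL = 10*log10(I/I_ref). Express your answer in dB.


I / I_ref = 4.36e-03 / 1e-12 = 4.36e+09
SIL = 10 * log10(4.36e+09) = 96.395 dB


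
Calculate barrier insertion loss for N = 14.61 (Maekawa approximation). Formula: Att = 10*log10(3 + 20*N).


3 + 20*N = 3 + 20*14.61 = 295.2
Att = 10*log10(295.2) = 24.701 dB


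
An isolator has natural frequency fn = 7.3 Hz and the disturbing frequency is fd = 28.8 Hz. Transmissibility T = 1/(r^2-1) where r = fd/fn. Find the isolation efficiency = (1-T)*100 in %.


r = 28.8 / 7.3 = 3.94521
r^2 - 1 = 3.94521^2 - 1 = 14.5647
T = 1/14.5647 = 0.0686592
Efficiency = (1 - 0.0686592)*100 = 93.134 %


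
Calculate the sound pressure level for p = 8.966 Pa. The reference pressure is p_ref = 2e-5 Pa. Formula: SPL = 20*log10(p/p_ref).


p / p_ref = 8.966 / 2e-5 = 448300
SPL = 20 * log10(448300) = 113.03 dB


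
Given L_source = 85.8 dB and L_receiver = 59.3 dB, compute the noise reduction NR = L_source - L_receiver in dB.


NR = L_source - L_receiver (difference between source and receiving room levels)
NR = 85.8 - 59.3 = 26.5 dB


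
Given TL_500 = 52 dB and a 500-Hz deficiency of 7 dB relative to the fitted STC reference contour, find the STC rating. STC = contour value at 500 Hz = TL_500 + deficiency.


By ASTM E413, STC = value of the fitted reference contour at 500 Hz.
Contour value at 500 Hz = TL_500 + deficiency = 52 + 7 = 59
STC = 59


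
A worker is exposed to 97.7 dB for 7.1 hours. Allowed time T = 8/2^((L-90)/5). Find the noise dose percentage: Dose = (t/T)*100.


T_allowed = 8 / 2^((97.7 - 90)/5) = 2.75108 hr
Dose = 7.1 / 2.75108 * 100 = 258.08 %


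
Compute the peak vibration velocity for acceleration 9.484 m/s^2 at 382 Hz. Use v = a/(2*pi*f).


omega = 2*pi*f = 2*pi*382 = 2400.18 rad/s
v = a / omega = 9.484 / 2400.18 = 0.0039514 m/s


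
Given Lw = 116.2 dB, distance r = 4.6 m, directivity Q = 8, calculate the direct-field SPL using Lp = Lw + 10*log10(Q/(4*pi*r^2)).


4*pi*r^2 = 4*pi*4.6^2 = 265.904 m^2
Q / (4*pi*r^2) = 8 / 265.904 = 0.030086
Lp = 116.2 + 10*log10(0.030086) = 100.98 dB


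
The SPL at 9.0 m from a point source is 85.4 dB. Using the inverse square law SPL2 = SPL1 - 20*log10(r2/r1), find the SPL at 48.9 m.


r2/r1 = 48.9/9.0 = 5.43333
Correction = 20*log10(5.43333) = 14.7013 dB
SPL2 = 85.4 - 14.7013 = 70.699 dB


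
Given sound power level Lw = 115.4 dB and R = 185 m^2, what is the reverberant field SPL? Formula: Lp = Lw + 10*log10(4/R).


4/R = 4/185 = 0.0216216
Lp = 115.4 + 10*log10(0.0216216) = 98.749 dB


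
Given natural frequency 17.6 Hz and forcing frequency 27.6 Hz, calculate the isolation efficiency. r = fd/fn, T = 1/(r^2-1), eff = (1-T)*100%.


r = 27.6 / 17.6 = 1.56818
r^2 - 1 = 1.56818^2 - 1 = 1.45919
T = 1/1.45919 = 0.685312
Efficiency = (1 - 0.685312)*100 = 31.469 %


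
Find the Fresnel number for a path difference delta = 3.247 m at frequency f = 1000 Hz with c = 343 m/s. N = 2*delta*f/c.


N = 2*delta*f/c = 2*delta/lambda, where lambda = c/f
lambda = 343 / 1000 = 0.343 m
N = 2 * 3.247 / 0.343 = 18.933


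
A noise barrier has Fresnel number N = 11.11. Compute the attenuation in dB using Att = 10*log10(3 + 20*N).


3 + 20*N = 3 + 20*11.11 = 225.2
Att = 10*log10(225.2) = 23.526 dB


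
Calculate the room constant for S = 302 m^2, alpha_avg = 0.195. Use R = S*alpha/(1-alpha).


R = 302 * 0.195 / (1 - 0.195) = 73.155 m^2


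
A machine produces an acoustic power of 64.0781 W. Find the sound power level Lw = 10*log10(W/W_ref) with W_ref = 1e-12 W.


W / W_ref = 64.0781 / 1e-12 = 6.40781e+13
Lw = 10 * log10(6.40781e+13) = 138.07 dB


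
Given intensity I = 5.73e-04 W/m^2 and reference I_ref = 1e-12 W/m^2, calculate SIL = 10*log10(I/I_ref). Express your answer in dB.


I / I_ref = 5.73e-04 / 1e-12 = 5.73e+08
SIL = 10 * log10(5.73e+08) = 87.582 dB


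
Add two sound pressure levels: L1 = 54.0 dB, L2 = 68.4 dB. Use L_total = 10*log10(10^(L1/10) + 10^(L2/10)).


10^(54.0/10) = 251189
10^(68.4/10) = 6.91831e+06
Sum = 251189 + 6.91831e+06 = 7.1695e+06
L_total = 10*log10(7.1695e+06) = 68.555 dB


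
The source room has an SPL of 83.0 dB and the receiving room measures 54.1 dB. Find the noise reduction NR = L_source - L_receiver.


NR = L_source - L_receiver (difference between source and receiving room levels)
NR = 83.0 - 54.1 = 28.9 dB


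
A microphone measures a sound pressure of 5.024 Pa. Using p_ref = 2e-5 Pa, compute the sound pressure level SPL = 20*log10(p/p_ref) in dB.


p / p_ref = 5.024 / 2e-5 = 251200
SPL = 20 * log10(251200) = 108 dB


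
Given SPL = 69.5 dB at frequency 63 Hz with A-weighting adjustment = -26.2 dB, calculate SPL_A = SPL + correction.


A-weighting table: 63 Hz -> -26.2 dB correction
SPL_A = SPL + correction = 69.5 + (-26.2) = 43.3 dBA


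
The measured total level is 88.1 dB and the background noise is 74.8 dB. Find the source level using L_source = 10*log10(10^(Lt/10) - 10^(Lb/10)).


10^(88.1/10) = 6.45654e+08
10^(74.8/10) = 3.01995e+07
Difference = 6.45654e+08 - 3.01995e+07 = 6.15454e+08
L_source = 10*log10(6.15454e+08) = 87.892 dB


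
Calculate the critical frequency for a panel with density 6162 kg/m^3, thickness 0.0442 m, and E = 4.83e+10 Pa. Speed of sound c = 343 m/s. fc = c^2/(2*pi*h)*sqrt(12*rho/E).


12*rho/E = 12*6162/4.83e+10 = 1.53093e-06
sqrt(12*rho/E) = sqrt(1.53093e-06) = 0.00123731
c^2/(2*pi*h) = 343^2/(2*pi*0.0442) = 423629
fc = 423629 * 0.00123731 = 524.16 Hz


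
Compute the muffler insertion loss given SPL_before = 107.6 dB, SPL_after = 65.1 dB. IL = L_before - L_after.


Insertion loss = SPL without muffler - SPL with muffler
IL = 107.6 - 65.1 = 42.5 dB


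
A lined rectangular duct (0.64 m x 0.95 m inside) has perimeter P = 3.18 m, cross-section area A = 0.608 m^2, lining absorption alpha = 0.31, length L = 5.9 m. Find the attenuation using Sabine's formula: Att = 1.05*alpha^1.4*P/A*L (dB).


alpha^1.4 = 0.31^1.4 = 0.194047
Attenuation rate = 1.05 * alpha^1.4 * P / A
= 1.05 * 0.194047 * 3.18 / 0.608 = 1.06566 dB/m
Total Att = 1.06566 * 5.9 = 6.2874 dB


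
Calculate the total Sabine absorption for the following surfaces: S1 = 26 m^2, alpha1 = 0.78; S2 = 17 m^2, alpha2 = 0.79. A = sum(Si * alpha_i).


26 * 0.78 = 20.28
17 * 0.79 = 13.43
A_total = 20.28 + 13.43 = 33.71 m^2


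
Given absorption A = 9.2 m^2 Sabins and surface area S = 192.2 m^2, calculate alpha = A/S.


Absorption coefficient = absorbed power / incident power
alpha = A / S = 9.2 / 192.2 = 0.047867


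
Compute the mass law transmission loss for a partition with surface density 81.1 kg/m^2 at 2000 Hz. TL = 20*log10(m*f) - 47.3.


m * f = 81.1 * 2000 = 162200
20*log10(162200) = 104.201 dB
TL = 104.201 - 47.3 = 56.901 dB


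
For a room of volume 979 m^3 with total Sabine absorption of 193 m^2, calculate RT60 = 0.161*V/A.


RT60 = 0.161 * 979 / 193 = 0.81668 s


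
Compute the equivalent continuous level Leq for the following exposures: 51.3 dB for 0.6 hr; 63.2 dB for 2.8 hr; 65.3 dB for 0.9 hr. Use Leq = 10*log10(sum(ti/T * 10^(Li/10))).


T_total = 0.6 + 2.8 + 0.9 = 4.3 hr
(0.6/4.3) * 10^(51.3/10) = 18822.7
(2.8/4.3) * 10^(63.2/10) = 1.36047e+06
(0.9/4.3) * 10^(65.3/10) = 709209
Sum = 18822.7 + 1.36047e+06 + 709209 = 2.0885e+06
Leq = 10*log10(2.0885e+06) = 63.198 dB
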